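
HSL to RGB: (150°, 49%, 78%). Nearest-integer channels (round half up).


H=150°, S=0.49, L=0.78
C = (1-|2L-1|)×S = (1-|0.56|)×0.49 = 0.2156
H' = H/60 = 150/60 ≈ 2.5000; X = C×(1-|H' mod 2 - 1|) = 0.1078
m = L - C/2 = 0.78 - 0.1078 = 0.6722
Sector ⌊H'⌋ = 2 → (R',G',B') = (0.0, 0.2156, 0.1078)
RGB = ((R'+m)×255, (G'+m)×255, (B'+m)×255) = (171.411, 226.389, 198.9)
Round half up → RGB(171, 226, 199)


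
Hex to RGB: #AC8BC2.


AC → 172 (R)
8B → 139 (G)
C2 → 194 (B)
= RGB(172, 139, 194)


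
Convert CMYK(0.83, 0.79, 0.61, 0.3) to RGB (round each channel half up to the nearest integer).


R = 255 × (1-C) × (1-K) = 255 × 0.17 × 0.70 = 30.345 → 30
G = 255 × (1-M) × (1-K) = 255 × 0.21 × 0.70 = 37.485 → 37
B = 255 × (1-Y) × (1-K) = 255 × 0.39 × 0.70 = 69.615 → 70
= RGB(30, 37, 70)


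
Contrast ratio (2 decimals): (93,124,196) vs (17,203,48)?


Linearize each sRGB channel c=v/255: c/12.92 if c ≤ 0.04045 else ((c+0.055)/1.055)^2.4
L = 0.2126×R_lin + 0.7152×G_lin + 0.0722×B_lin
Color 1 (93,124,196):
  R=93: 93/255≈0.3647 > 0.04045 → ((0.3647+0.055)/1.055)^2.4 ≈ 0.10946
  G=124: 124/255≈0.4863 > 0.04045 → ((0.4863+0.055)/1.055)^2.4 ≈ 0.20156
  B=196: 196/255≈0.7686 > 0.04045 → ((0.7686+0.055)/1.055)^2.4 ≈ 0.55201
  L1 = 0.2126×0.10946 + 0.7152×0.20156 + 0.0722×0.55201 ≈ 0.20728
Color 2 (17,203,48):
  R=17: 17/255≈0.0667 > 0.04045 → ((0.0667+0.055)/1.055)^2.4 ≈ 0.00561
  G=203: 203/255≈0.7961 > 0.04045 → ((0.7961+0.055)/1.055)^2.4 ≈ 0.59720
  B=48: 48/255≈0.1882 > 0.04045 → ((0.1882+0.055)/1.055)^2.4 ≈ 0.02956
  L2 = 0.2126×0.00561 + 0.7152×0.59720 + 0.0722×0.02956 ≈ 0.43044
Lighter = 0.43044, Darker = 0.20728
Ratio = (L_lighter + 0.05) / (L_darker + 0.05)
Ratio = (0.43044 + 0.05) / (0.20728 + 0.05) = 0.48044 / 0.25728 ≈ 1.8674
Ratio ≈ 1.87:1


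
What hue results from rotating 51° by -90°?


New hue = (H + rotation) mod 360
New hue = (51 -90) mod 360
= -39 mod 360
= 321°


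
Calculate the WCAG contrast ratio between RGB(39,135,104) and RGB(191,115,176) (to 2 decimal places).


Linearize each sRGB channel c=v/255: c/12.92 if c ≤ 0.04045 else ((c+0.055)/1.055)^2.4
L = 0.2126×R_lin + 0.7152×G_lin + 0.0722×B_lin
Color 1 (39,135,104):
  R=39: 39/255≈0.1529 > 0.04045 → ((0.1529+0.055)/1.055)^2.4 ≈ 0.02029
  G=135: 135/255≈0.5294 > 0.04045 → ((0.5294+0.055)/1.055)^2.4 ≈ 0.24228
  B=104: 104/255≈0.4078 > 0.04045 → ((0.4078+0.055)/1.055)^2.4 ≈ 0.13843
  L1 = 0.2126×0.02029 + 0.7152×0.24228 + 0.0722×0.13843 ≈ 0.18759
Color 2 (191,115,176):
  R=191: 191/255≈0.7490 > 0.04045 → ((0.7490+0.055)/1.055)^2.4 ≈ 0.52100
  G=115: 115/255≈0.4510 > 0.04045 → ((0.4510+0.055)/1.055)^2.4 ≈ 0.17144
  B=176: 176/255≈0.6902 > 0.04045 → ((0.6902+0.055)/1.055)^2.4 ≈ 0.43415
  L2 = 0.2126×0.52100 + 0.7152×0.17144 + 0.0722×0.43415 ≈ 0.26472
Lighter = 0.26472, Darker = 0.18759
Ratio = (L_lighter + 0.05) / (L_darker + 0.05)
Ratio = (0.26472 + 0.05) / (0.18759 + 0.05) = 0.31472 / 0.23759 ≈ 1.3247
Ratio ≈ 1.32:1


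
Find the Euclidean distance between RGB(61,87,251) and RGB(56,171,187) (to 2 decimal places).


d = √[(R₁-R₂)² + (G₁-G₂)² + (B₁-B₂)²]
d = √[(61-56)² + (87-171)² + (251-187)²]
d = √[25 + 7056 + 4096]
d = √11177
d ≈ 105.72


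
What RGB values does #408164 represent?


40 → 64 (R)
81 → 129 (G)
64 → 100 (B)
= RGB(64, 129, 100)


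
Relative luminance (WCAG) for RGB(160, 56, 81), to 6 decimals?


Linearize each channel (sRGB transfer function): c = v/255; c_lin = c/12.92 if c ≤ 0.04045, else ((c+0.055)/1.055)^2.4
  R: 160/255 ≈ 0.627451 > 0.04045 → ((0.627451+0.055)/1.055)^2.4 ≈ 0.351533
  G: 56/255 ≈ 0.219608 > 0.04045 → ((0.219608+0.055)/1.055)^2.4 ≈ 0.039546
  B: 81/255 ≈ 0.317647 > 0.04045 → ((0.317647+0.055)/1.055)^2.4 ≈ 0.082283
R_lin = 0.351533, G_lin = 0.039546, B_lin = 0.082283
L = 0.2126×R + 0.7152×G + 0.0722×B
L = 0.2126×0.351533 + 0.7152×0.039546 + 0.0722×0.082283
L ≈ 0.108960


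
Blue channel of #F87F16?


Color: #F87F16
R = F8 = 248
G = 7F = 127
B = 16 = 22
Blue = 22


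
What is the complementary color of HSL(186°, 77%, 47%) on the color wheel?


Complement = opposite side of color wheel = hue + 180°
H' = (186 + 180) mod 360 = 6°
S and L unchanged.
= HSL(6°, 77%, 47%)


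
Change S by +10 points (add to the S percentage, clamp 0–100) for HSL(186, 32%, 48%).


Original S = 32%
Adjustment = +10 percentage points
New S = 32 + (10) = 42
Clamp to [0, 100] → 42
= HSL(186°, 42%, 48%)


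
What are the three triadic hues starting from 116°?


Triadic: equally spaced at 120° intervals
H1 = 116°
H2 = (116 + 120) mod 360 = 236°
H3 = (116 + 240) mod 360 = 356°
Triadic = 116°, 236°, 356°


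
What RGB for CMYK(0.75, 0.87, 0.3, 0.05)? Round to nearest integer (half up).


R = 255 × (1-C) × (1-K) = 255 × 0.25 × 0.95 = 60.5625 → 61
G = 255 × (1-M) × (1-K) = 255 × 0.13 × 0.95 = 31.4925 → 31
B = 255 × (1-Y) × (1-K) = 255 × 0.70 × 0.95 = 169.575 → 170
= RGB(61, 31, 170)


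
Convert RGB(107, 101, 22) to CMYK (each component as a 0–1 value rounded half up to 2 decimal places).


R'=107/255≈0.4196, G'=101/255≈0.3961, B'=22/255≈0.0863
K = 1 - max(R',G',B') = 1 - 107/255 = 148/255 = 0.58039… → 0.58
(1-R'-K)/(1-K) simplifies to (max-R)/max with max = 107:
C = (107-107)/107 = 0/107 = 0 → 0.00
M = (107-101)/107 = 6/107 = 0.05607… → 0.06
Y = (107-22)/107 = 85/107 = 0.79439… → 0.79
= CMYK(0.00, 0.06, 0.79, 0.58)


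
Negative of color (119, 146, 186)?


Invert: (255-R, 255-G, 255-B)
R: 255-119 = 136
G: 255-146 = 109
B: 255-186 = 69
= RGB(136, 109, 69)


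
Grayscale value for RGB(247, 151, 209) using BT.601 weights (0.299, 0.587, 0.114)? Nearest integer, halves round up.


Gray = 0.299×R + 0.587×G + 0.114×B
Gray = 0.299×247 + 0.587×151 + 0.114×209
Gray = 73.853 + 88.637 + 23.826
Gray = 186.316 → round half up → 186
Gray = 186


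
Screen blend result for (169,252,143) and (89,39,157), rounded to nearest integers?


Screen: C = 255 - (255-A)×(255-B)/255, rounded to nearest integer
R: 255 - (255-169)×(255-89)/255 = 255 - 14276/255 ≈ 255 - 55.984 = 199.016 → 199
G: 255 - (255-252)×(255-39)/255 = 255 - 648/255 ≈ 255 - 2.541 = 252.459 → 252
B: 255 - (255-143)×(255-157)/255 = 255 - 10976/255 ≈ 255 - 43.043 = 211.957 → 212
= RGB(199, 252, 212)


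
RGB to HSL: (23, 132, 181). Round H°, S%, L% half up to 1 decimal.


Normalize: R'=23/255≈0.0902, G'=132/255≈0.5176, B'=181/255≈0.7098
Max=181/255, Min=23/255, Δ=Max-Min=158/255
L = (Max+Min)/2 = (181+23)/510 = 204/510 = 0.4 → L = 40.0%
L ≤ 0.5 → S = Δ/(Max+Min) = 158/(181+23) = 158/204 = 0.77450… → S = 77.5%
(the 1/255 factors cancel in S and H, so raw channel differences can be used)
Max is B' → H = 60 × ((R-G)/Δ + 4) = 60 × ((23-132)/158 + 4)
  -109/158 + 4 = -0.6898… + 4 = 3.3101…
  H = 60 × 3.3101… = 198.607…° → H = 198.6°
= HSL(198.6°, 77.5%, 40.0%)


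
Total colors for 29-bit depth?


Colors = 2^bits = 2^29
= 536,870,912 colors


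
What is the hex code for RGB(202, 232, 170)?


R = 202 → CA (hex)
G = 232 → E8 (hex)
B = 170 → AA (hex)
Hex = #CAE8AA


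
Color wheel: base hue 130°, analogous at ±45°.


Base hue: 130°
Left analog: (130 - 45) mod 360 = 85°
Right analog: (130 + 45) mod 360 = 175°
Analogous hues = 85° and 175°


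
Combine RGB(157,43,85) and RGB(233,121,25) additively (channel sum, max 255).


Additive: each channel = min(255, C₁+C₂)
R: 157+233 = 390 → 255
G: 43+121 = 164 → 164
B: 85+25 = 110 → 110
= RGB(255, 164, 110)


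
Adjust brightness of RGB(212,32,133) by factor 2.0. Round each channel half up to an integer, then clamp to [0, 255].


Multiply each channel by 2.0, round half up, clamp to [0, 255]
R: 212×2.0 = 424 → clamp → 255
G: 32×2.0 = 64
B: 133×2.0 = 266 → clamp → 255
= RGB(255, 64, 255)


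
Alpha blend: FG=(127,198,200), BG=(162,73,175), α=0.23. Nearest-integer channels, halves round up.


C = α×F + (1-α)×B, with 1-α = 0.77
R: 0.23×127 + 0.77×162 = 29.21 + 124.74 = 153.95 → 154
G: 0.23×198 + 0.77×73 = 45.54 + 56.21 = 101.75 → 102
B: 0.23×200 + 0.77×175 = 46.00 + 134.75 = 180.75 → 181
= RGB(154, 102, 181)


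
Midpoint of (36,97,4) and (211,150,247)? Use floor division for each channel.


Midpoint: each channel = ⌊(C₁+C₂)/2⌋
R: ⌊(36+211)/2⌋ = 123
G: ⌊(97+150)/2⌋ = 123
B: ⌊(4+247)/2⌋ = 125
= RGB(123, 123, 125)


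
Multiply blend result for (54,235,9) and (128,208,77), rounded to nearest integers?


Multiply: C = A×B/255, rounded to nearest integer
R: 54×128/255 = 6912/255 ≈ 27.106 → 27
G: 235×208/255 = 48880/255 ≈ 191.686 → 192
B: 9×77/255 = 693/255 ≈ 2.718 → 3
= RGB(27, 192, 3)


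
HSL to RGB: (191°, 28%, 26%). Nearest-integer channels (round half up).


H=191°, S=0.28, L=0.26
C = (1-|2L-1|)×S = (1-|-0.48|)×0.28 = 0.1456
H' = H/60 = 191/60 ≈ 3.1833; X = C×(1-|H' mod 2 - 1|) ≈ 0.1189
m = L - C/2 = 0.26 - 0.0728 = 0.1872
Sector ⌊H'⌋ = 3 → (R',G',B') = (0.0, ≈0.1189, 0.1456)
RGB = ((R'+m)×255, (G'+m)×255, (B'+m)×255) = (47.736, 78.0572, 84.864)
Round half up → RGB(48, 78, 85)


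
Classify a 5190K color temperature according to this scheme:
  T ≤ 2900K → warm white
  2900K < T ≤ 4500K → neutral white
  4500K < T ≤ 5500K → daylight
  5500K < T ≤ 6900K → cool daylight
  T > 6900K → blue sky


Temperature: 5190K
4500K < 5190K ≤ 5500K → daylight
Classification: daylight


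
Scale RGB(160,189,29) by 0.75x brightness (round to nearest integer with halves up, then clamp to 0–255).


Multiply each channel by 0.75, round half up, clamp to [0, 255]
R: 160×0.75 = 120
G: 189×0.75 = 141.75 → round → 142
B: 29×0.75 = 21.75 → round → 22
= RGB(120, 142, 22)


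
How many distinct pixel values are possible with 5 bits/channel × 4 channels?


Total bits = 5 bits/channel × 4 channels = 20 bits
Distinct pixel values = 2^20
= 1,048,576 pixel values


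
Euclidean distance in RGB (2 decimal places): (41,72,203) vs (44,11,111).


d = √[(R₁-R₂)² + (G₁-G₂)² + (B₁-B₂)²]
d = √[(41-44)² + (72-11)² + (203-111)²]
d = √[9 + 3721 + 8464]
d = √12194
d ≈ 110.43


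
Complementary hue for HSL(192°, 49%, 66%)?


Complement = opposite side of color wheel = hue + 180°
H' = (192 + 180) mod 360 = 12°
S and L unchanged.
= HSL(12°, 49%, 66%)


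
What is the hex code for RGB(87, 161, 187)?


R = 87 → 57 (hex)
G = 161 → A1 (hex)
B = 187 → BB (hex)
Hex = #57A1BB


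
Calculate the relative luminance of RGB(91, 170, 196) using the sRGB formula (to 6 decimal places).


Linearize each channel (sRGB transfer function): c = v/255; c_lin = c/12.92 if c ≤ 0.04045, else ((c+0.055)/1.055)^2.4
  R: 91/255 ≈ 0.356863 > 0.04045 → ((0.356863+0.055)/1.055)^2.4 ≈ 0.104616
  G: 170/255 ≈ 0.666667 > 0.04045 → ((0.666667+0.055)/1.055)^2.4 ≈ 0.401978
  B: 196/255 ≈ 0.768627 > 0.04045 → ((0.768627+0.055)/1.055)^2.4 ≈ 0.552011
R_lin = 0.104616, G_lin = 0.401978, B_lin = 0.552011
L = 0.2126×R + 0.7152×G + 0.0722×B
L = 0.2126×0.104616 + 0.7152×0.401978 + 0.0722×0.552011
L ≈ 0.349591


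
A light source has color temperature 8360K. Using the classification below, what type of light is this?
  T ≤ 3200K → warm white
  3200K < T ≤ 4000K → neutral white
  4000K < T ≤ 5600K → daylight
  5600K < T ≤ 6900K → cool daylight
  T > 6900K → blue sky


Temperature: 8360K
8360K > 6900K → blue sky
Classification: blue sky


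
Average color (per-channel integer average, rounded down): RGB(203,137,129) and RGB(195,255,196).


Midpoint: each channel = ⌊(C₁+C₂)/2⌋
R: ⌊(203+195)/2⌋ = 199
G: ⌊(137+255)/2⌋ = 196
B: ⌊(129+196)/2⌋ = 162
= RGB(199, 196, 162)


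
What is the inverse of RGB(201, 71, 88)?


Invert: (255-R, 255-G, 255-B)
R: 255-201 = 54
G: 255-71 = 184
B: 255-88 = 167
= RGB(54, 184, 167)


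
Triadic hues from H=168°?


Triadic: equally spaced at 120° intervals
H1 = 168°
H2 = (168 + 120) mod 360 = 288°
H3 = (168 + 240) mod 360 = 48°
Triadic = 168°, 288°, 48°


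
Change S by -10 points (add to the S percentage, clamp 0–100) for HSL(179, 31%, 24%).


Original S = 31%
Adjustment = -10 percentage points
New S = 31 + (-10) = 21
Clamp to [0, 100] → 21
= HSL(179°, 21%, 24%)


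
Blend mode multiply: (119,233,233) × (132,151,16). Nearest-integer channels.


Multiply: C = A×B/255, rounded to nearest integer
R: 119×132/255 = 15708/255 ≈ 61.600 → 62
G: 233×151/255 = 35183/255 ≈ 137.973 → 138
B: 233×16/255 = 3728/255 ≈ 14.620 → 15
= RGB(62, 138, 15)


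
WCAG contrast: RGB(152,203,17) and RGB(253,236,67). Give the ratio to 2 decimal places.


Linearize each sRGB channel c=v/255: c/12.92 if c ≤ 0.04045 else ((c+0.055)/1.055)^2.4
L = 0.2126×R_lin + 0.7152×G_lin + 0.0722×B_lin
Color 1 (152,203,17):
  R=152: 152/255≈0.5961 > 0.04045 → ((0.5961+0.055)/1.055)^2.4 ≈ 0.31399
  G=203: 203/255≈0.7961 > 0.04045 → ((0.7961+0.055)/1.055)^2.4 ≈ 0.59720
  B=17: 17/255≈0.0667 > 0.04045 → ((0.0667+0.055)/1.055)^2.4 ≈ 0.00561
  L1 = 0.2126×0.31399 + 0.7152×0.59720 + 0.0722×0.00561 ≈ 0.49428
Color 2 (253,236,67):
  R=253: 253/255≈0.9922 > 0.04045 → ((0.9922+0.055)/1.055)^2.4 ≈ 0.98225
  G=236: 236/255≈0.9255 > 0.04045 → ((0.9255+0.055)/1.055)^2.4 ≈ 0.83880
  B=67: 67/255≈0.2627 > 0.04045 → ((0.2627+0.055)/1.055)^2.4 ≈ 0.05613
  L2 = 0.2126×0.98225 + 0.7152×0.83880 + 0.0722×0.05613 ≈ 0.81279
Lighter = 0.81279, Darker = 0.49428
Ratio = (L_lighter + 0.05) / (L_darker + 0.05)
Ratio = (0.81279 + 0.05) / (0.49428 + 0.05) = 0.86279 / 0.54428 ≈ 1.5852
Ratio ≈ 1.59:1


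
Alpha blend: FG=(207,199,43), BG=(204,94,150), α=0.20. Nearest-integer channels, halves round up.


C = α×F + (1-α)×B, with 1-α = 0.80
R: 0.20×207 + 0.80×204 = 41.40 + 163.20 = 204.60 → 205
G: 0.20×199 + 0.80×94 = 39.80 + 75.20 = 115.00 → 115
B: 0.20×43 + 0.80×150 = 8.60 + 120.00 = 128.60 → 129
= RGB(205, 115, 129)


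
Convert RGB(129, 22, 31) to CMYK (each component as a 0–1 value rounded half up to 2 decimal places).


R'=129/255≈0.5059, G'=22/255≈0.0863, B'=31/255≈0.1216
K = 1 - max(R',G',B') = 1 - 129/255 = 126/255 = 0.49411… → 0.49
(1-R'-K)/(1-K) simplifies to (max-R)/max with max = 129:
C = (129-129)/129 = 0/129 = 0 → 0.00
M = (129-22)/129 = 107/129 = 0.82945… → 0.83
Y = (129-31)/129 = 98/129 = 0.75968… → 0.76
= CMYK(0.00, 0.83, 0.76, 0.49)


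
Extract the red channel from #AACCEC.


Color: #AACCEC
R = AA = 170
G = CC = 204
B = EC = 236
Red = 170


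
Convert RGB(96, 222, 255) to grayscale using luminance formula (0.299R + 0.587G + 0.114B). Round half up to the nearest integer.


Gray = 0.299×R + 0.587×G + 0.114×B
Gray = 0.299×96 + 0.587×222 + 0.114×255
Gray = 28.704 + 130.314 + 29.070
Gray = 188.088 → round half up → 188
Gray = 188


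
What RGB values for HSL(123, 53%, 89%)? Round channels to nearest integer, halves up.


H=123°, S=0.53, L=0.89
C = (1-|2L-1|)×S = (1-|0.78|)×0.53 = 0.1166
H' = H/60 = 123/60 ≈ 2.0500; X = C×(1-|H' mod 2 - 1|) = 0.00583
m = L - C/2 = 0.89 - 0.0583 = 0.8317
Sector ⌊H'⌋ = 2 → (R',G',B') = (0.0, 0.1166, 0.00583)
RGB = ((R'+m)×255, (G'+m)×255, (B'+m)×255) = (212.0835, 241.8165, 213.57015)
Round half up → RGB(212, 242, 214)


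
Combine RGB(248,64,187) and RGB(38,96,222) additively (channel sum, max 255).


Additive: each channel = min(255, C₁+C₂)
R: 248+38 = 286 → 255
G: 64+96 = 160 → 160
B: 187+222 = 409 → 255
= RGB(255, 160, 255)


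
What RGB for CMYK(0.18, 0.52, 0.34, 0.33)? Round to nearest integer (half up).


R = 255 × (1-C) × (1-K) = 255 × 0.82 × 0.67 = 140.097 → 140
G = 255 × (1-M) × (1-K) = 255 × 0.48 × 0.67 = 82.008 → 82
B = 255 × (1-Y) × (1-K) = 255 × 0.66 × 0.67 = 112.761 → 113
= RGB(140, 82, 113)


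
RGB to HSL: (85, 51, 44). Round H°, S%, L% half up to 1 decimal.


Normalize: R'=85/255≈0.3333, G'=51/255≈0.2000, B'=44/255≈0.1725
Max=85/255, Min=44/255, Δ=Max-Min=41/255
L = (Max+Min)/2 = (85+44)/510 = 129/510 = 0.25294… → L = 25.3%
L ≤ 0.5 → S = Δ/(Max+Min) = 41/(85+44) = 41/129 = 0.31782… → S = 31.8%
(the 1/255 factors cancel in S and H, so raw channel differences can be used)
Max is R' → H = 60 × (((G-B)/Δ) mod 6) = 60 × (((51-44)/41) mod 6)
  7/41 = 0.1707…
  H = 60 × 0.1707… = 10.243…° → H = 10.2°
= HSL(10.2°, 31.8%, 25.3%)


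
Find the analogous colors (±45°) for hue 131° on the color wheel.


Base hue: 131°
Left analog: (131 - 45) mod 360 = 86°
Right analog: (131 + 45) mod 360 = 176°
Analogous hues = 86° and 176°


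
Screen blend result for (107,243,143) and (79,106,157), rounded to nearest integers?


Screen: C = 255 - (255-A)×(255-B)/255, rounded to nearest integer
R: 255 - (255-107)×(255-79)/255 = 255 - 26048/255 ≈ 255 - 102.149 = 152.851 → 153
G: 255 - (255-243)×(255-106)/255 = 255 - 1788/255 ≈ 255 - 7.012 = 247.988 → 248
B: 255 - (255-143)×(255-157)/255 = 255 - 10976/255 ≈ 255 - 43.043 = 211.957 → 212
= RGB(153, 248, 212)


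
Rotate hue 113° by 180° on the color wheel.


New hue = (H + rotation) mod 360
New hue = (113 + 180) mod 360
= 293 mod 360
= 293°


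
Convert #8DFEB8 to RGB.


8D → 141 (R)
FE → 254 (G)
B8 → 184 (B)
= RGB(141, 254, 184)


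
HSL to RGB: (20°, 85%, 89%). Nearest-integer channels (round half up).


H=20°, S=0.85, L=0.89
C = (1-|2L-1|)×S = (1-|0.78|)×0.85 = 0.187
H' = H/60 = 20/60 ≈ 0.3333; X = C×(1-|H' mod 2 - 1|) ≈ 0.0623
m = L - C/2 = 0.89 - 0.0935 = 0.7965
Sector ⌊H'⌋ = 0 → (R',G',B') = (0.187, ≈0.0623, 0.0)
RGB = ((R'+m)×255, (G'+m)×255, (B'+m)×255) = (250.7925, 219.0025, 203.1075)
Round half up → RGB(251, 219, 203)


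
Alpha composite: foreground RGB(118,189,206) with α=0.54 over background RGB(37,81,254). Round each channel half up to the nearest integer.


C = α×F + (1-α)×B, with 1-α = 0.46
R: 0.54×118 + 0.46×37 = 63.72 + 17.02 = 80.74 → 81
G: 0.54×189 + 0.46×81 = 102.06 + 37.26 = 139.32 → 139
B: 0.54×206 + 0.46×254 = 111.24 + 116.84 = 228.08 → 228
= RGB(81, 139, 228)


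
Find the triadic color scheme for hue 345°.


Triadic: equally spaced at 120° intervals
H1 = 345°
H2 = (345 + 120) mod 360 = 105°
H3 = (345 + 240) mod 360 = 225°
Triadic = 345°, 105°, 225°


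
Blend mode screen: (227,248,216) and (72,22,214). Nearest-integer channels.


Screen: C = 255 - (255-A)×(255-B)/255, rounded to nearest integer
R: 255 - (255-227)×(255-72)/255 = 255 - 5124/255 ≈ 255 - 20.094 = 234.906 → 235
G: 255 - (255-248)×(255-22)/255 = 255 - 1631/255 ≈ 255 - 6.396 = 248.604 → 249
B: 255 - (255-216)×(255-214)/255 = 255 - 1599/255 ≈ 255 - 6.271 = 248.729 → 249
= RGB(235, 249, 249)


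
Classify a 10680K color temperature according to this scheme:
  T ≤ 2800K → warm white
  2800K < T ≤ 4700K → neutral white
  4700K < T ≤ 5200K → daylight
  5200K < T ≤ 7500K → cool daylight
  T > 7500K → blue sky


Temperature: 10680K
10680K > 7500K → blue sky
Classification: blue sky


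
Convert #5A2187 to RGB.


5A → 90 (R)
21 → 33 (G)
87 → 135 (B)
= RGB(90, 33, 135)


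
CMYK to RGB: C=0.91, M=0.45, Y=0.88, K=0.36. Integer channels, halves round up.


R = 255 × (1-C) × (1-K) = 255 × 0.09 × 0.64 = 14.688 → 15
G = 255 × (1-M) × (1-K) = 255 × 0.55 × 0.64 = 89.76 → 90
B = 255 × (1-Y) × (1-K) = 255 × 0.12 × 0.64 = 19.584 → 20
= RGB(15, 90, 20)


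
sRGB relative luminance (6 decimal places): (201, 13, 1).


Linearize each channel (sRGB transfer function): c = v/255; c_lin = c/12.92 if c ≤ 0.04045, else ((c+0.055)/1.055)^2.4
  R: 201/255 ≈ 0.788235 > 0.04045 → ((0.788235+0.055)/1.055)^2.4 ≈ 0.584078
  G: 13/255 ≈ 0.050980 > 0.04045 → ((0.050980+0.055)/1.055)^2.4 ≈ 0.004025
  B: 1/255 ≈ 0.003922 ≤ 0.04045 → 0.003922/12.92 ≈ 0.000304
R_lin = 0.584078, G_lin = 0.004025, B_lin = 0.000304
L = 0.2126×R + 0.7152×G + 0.0722×B
L = 0.2126×0.584078 + 0.7152×0.004025 + 0.0722×0.000304
L ≈ 0.127075


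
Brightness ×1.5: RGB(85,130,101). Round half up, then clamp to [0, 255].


Multiply each channel by 1.5, round half up, clamp to [0, 255]
R: 85×1.5 = 127.5 → round → 128
G: 130×1.5 = 195
B: 101×1.5 = 151.5 → round → 152
= RGB(128, 195, 152)


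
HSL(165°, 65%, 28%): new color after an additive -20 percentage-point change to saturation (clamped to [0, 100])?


Original S = 65%
Adjustment = -20 percentage points
New S = 65 + (-20) = 45
Clamp to [0, 100] → 45
= HSL(165°, 45%, 28%)


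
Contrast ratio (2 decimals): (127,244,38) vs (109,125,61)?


Linearize each sRGB channel c=v/255: c/12.92 if c ≤ 0.04045 else ((c+0.055)/1.055)^2.4
L = 0.2126×R_lin + 0.7152×G_lin + 0.0722×B_lin
Color 1 (127,244,38):
  R=127: 127/255≈0.4980 > 0.04045 → ((0.4980+0.055)/1.055)^2.4 ≈ 0.21223
  G=244: 244/255≈0.9569 > 0.04045 → ((0.9569+0.055)/1.055)^2.4 ≈ 0.90466
  B=38: 38/255≈0.1490 > 0.04045 → ((0.1490+0.055)/1.055)^2.4 ≈ 0.01938
  L1 = 0.2126×0.21223 + 0.7152×0.90466 + 0.0722×0.01938 ≈ 0.69353
Color 2 (109,125,61):
  R=109: 109/255≈0.4275 > 0.04045 → ((0.4275+0.055)/1.055)^2.4 ≈ 0.15293
  G=125: 125/255≈0.4902 > 0.04045 → ((0.4902+0.055)/1.055)^2.4 ≈ 0.20508
  B=61: 61/255≈0.2392 > 0.04045 → ((0.2392+0.055)/1.055)^2.4 ≈ 0.04667
  L2 = 0.2126×0.15293 + 0.7152×0.20508 + 0.0722×0.04667 ≈ 0.18255
Lighter = 0.69353, Darker = 0.18255
Ratio = (L_lighter + 0.05) / (L_darker + 0.05)
Ratio = (0.69353 + 0.05) / (0.18255 + 0.05) = 0.74353 / 0.23255 ≈ 3.1973
Ratio ≈ 3.20:1


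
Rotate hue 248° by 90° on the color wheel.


New hue = (H + rotation) mod 360
New hue = (248 + 90) mod 360
= 338 mod 360
= 338°


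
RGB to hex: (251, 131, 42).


R = 251 → FB (hex)
G = 131 → 83 (hex)
B = 42 → 2A (hex)
Hex = #FB832A


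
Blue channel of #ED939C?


Color: #ED939C
R = ED = 237
G = 93 = 147
B = 9C = 156
Blue = 156


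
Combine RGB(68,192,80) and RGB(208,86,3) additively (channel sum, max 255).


Additive: each channel = min(255, C₁+C₂)
R: 68+208 = 276 → 255
G: 192+86 = 278 → 255
B: 80+3 = 83 → 83
= RGB(255, 255, 83)


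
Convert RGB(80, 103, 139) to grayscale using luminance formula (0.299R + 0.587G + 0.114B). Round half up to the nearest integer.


Gray = 0.299×R + 0.587×G + 0.114×B
Gray = 0.299×80 + 0.587×103 + 0.114×139
Gray = 23.920 + 60.461 + 15.846
Gray = 100.227 → round half up → 100
Gray = 100


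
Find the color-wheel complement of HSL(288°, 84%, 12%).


Complement = opposite side of color wheel = hue + 180°
H' = (288 + 180) mod 360 = 108°
S and L unchanged.
= HSL(108°, 84%, 12%)


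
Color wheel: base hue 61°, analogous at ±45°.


Base hue: 61°
Left analog: (61 - 45) mod 360 = 16°
Right analog: (61 + 45) mod 360 = 106°
Analogous hues = 16° and 106°


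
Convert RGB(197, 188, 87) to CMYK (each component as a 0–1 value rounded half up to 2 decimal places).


R'=197/255≈0.7725, G'=188/255≈0.7373, B'=87/255≈0.3412
K = 1 - max(R',G',B') = 1 - 197/255 = 58/255 = 0.22745… → 0.23
(1-R'-K)/(1-K) simplifies to (max-R)/max with max = 197:
C = (197-197)/197 = 0/197 = 0 → 0.00
M = (197-188)/197 = 9/197 = 0.04568… → 0.05
Y = (197-87)/197 = 110/197 = 0.55837… → 0.56
= CMYK(0.00, 0.05, 0.56, 0.23)


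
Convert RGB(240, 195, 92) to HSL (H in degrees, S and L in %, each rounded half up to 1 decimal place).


Normalize: R'=240/255≈0.9412, G'=195/255≈0.7647, B'=92/255≈0.3608
Max=240/255, Min=92/255, Δ=Max-Min=148/255
L = (Max+Min)/2 = (240+92)/510 = 332/510 = 0.65098… → L = 65.1%
L > 0.5 → S = Δ/(2-Max-Min) = 148/(510-240-92) = 148/178 = 0.83146… → S = 83.1%
(the 1/255 factors cancel in S and H, so raw channel differences can be used)
Max is R' → H = 60 × (((G-B)/Δ) mod 6) = 60 × (((195-92)/148) mod 6)
  103/148 = 0.6959…
  H = 60 × 0.6959… = 41.756…° → H = 41.8°
= HSL(41.8°, 83.1%, 65.1%)


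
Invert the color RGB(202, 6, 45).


Invert: (255-R, 255-G, 255-B)
R: 255-202 = 53
G: 255-6 = 249
B: 255-45 = 210
= RGB(53, 249, 210)


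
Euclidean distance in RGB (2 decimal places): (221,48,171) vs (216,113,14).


d = √[(R₁-R₂)² + (G₁-G₂)² + (B₁-B₂)²]
d = √[(221-216)² + (48-113)² + (171-14)²]
d = √[25 + 4225 + 24649]
d = √28899
d ≈ 170.00


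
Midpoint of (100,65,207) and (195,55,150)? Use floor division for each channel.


Midpoint: each channel = ⌊(C₁+C₂)/2⌋
R: ⌊(100+195)/2⌋ = 147
G: ⌊(65+55)/2⌋ = 60
B: ⌊(207+150)/2⌋ = 178
= RGB(147, 60, 178)


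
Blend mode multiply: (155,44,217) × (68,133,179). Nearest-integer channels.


Multiply: C = A×B/255, rounded to nearest integer
R: 155×68/255 = 10540/255 ≈ 41.333 → 41
G: 44×133/255 = 5852/255 ≈ 22.949 → 23
B: 217×179/255 = 38843/255 ≈ 152.325 → 152
= RGB(41, 23, 152)


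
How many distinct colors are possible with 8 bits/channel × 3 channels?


Total bits = 8 bits/channel × 3 channels = 24 bits
Distinct colors = 2^24
= 16,777,216 colors


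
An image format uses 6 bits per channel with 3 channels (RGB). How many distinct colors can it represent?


Total bits = 6 bits/channel × 3 channels = 18 bits
Distinct colors = 2^18
= 262,144 colors


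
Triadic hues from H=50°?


Triadic: equally spaced at 120° intervals
H1 = 50°
H2 = (50 + 120) mod 360 = 170°
H3 = (50 + 240) mod 360 = 290°
Triadic = 50°, 170°, 290°


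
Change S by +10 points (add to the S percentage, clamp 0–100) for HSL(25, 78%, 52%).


Original S = 78%
Adjustment = +10 percentage points
New S = 78 + (10) = 88
Clamp to [0, 100] → 88
= HSL(25°, 88%, 52%)


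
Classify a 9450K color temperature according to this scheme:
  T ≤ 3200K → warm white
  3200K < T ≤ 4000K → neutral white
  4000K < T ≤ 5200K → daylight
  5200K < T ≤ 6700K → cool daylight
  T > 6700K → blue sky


Temperature: 9450K
9450K > 6700K → blue sky
Classification: blue sky


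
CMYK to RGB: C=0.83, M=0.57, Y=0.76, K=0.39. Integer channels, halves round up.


R = 255 × (1-C) × (1-K) = 255 × 0.17 × 0.61 = 26.4435 → 26
G = 255 × (1-M) × (1-K) = 255 × 0.43 × 0.61 = 66.8865 → 67
B = 255 × (1-Y) × (1-K) = 255 × 0.24 × 0.61 = 37.332 → 37
= RGB(26, 67, 37)


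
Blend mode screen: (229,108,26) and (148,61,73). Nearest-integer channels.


Screen: C = 255 - (255-A)×(255-B)/255, rounded to nearest integer
R: 255 - (255-229)×(255-148)/255 = 255 - 2782/255 ≈ 255 - 10.910 = 244.090 → 244
G: 255 - (255-108)×(255-61)/255 = 255 - 28518/255 ≈ 255 - 111.835 = 143.165 → 143
B: 255 - (255-26)×(255-73)/255 = 255 - 41678/255 ≈ 255 - 163.443 = 91.557 → 92
= RGB(244, 143, 92)


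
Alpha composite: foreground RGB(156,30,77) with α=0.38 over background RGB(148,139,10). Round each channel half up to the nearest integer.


C = α×F + (1-α)×B, with 1-α = 0.62
R: 0.38×156 + 0.62×148 = 59.28 + 91.76 = 151.04 → 151
G: 0.38×30 + 0.62×139 = 11.40 + 86.18 = 97.58 → 98
B: 0.38×77 + 0.62×10 = 29.26 + 6.20 = 35.46 → 35
= RGB(151, 98, 35)


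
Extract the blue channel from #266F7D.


Color: #266F7D
R = 26 = 38
G = 6F = 111
B = 7D = 125
Blue = 125


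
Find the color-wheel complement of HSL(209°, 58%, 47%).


Complement = opposite side of color wheel = hue + 180°
H' = (209 + 180) mod 360 = 29°
S and L unchanged.
= HSL(29°, 58%, 47%)


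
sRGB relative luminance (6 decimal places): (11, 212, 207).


Linearize each channel (sRGB transfer function): c = v/255; c_lin = c/12.92 if c ≤ 0.04045, else ((c+0.055)/1.055)^2.4
  R: 11/255 ≈ 0.043137 > 0.04045 → ((0.043137+0.055)/1.055)^2.4 ≈ 0.003347
  G: 212/255 ≈ 0.831373 > 0.04045 → ((0.831373+0.055)/1.055)^2.4 ≈ 0.658375
  B: 207/255 ≈ 0.811765 > 0.04045 → ((0.811765+0.055)/1.055)^2.4 ≈ 0.623960
R_lin = 0.003347, G_lin = 0.658375, B_lin = 0.623960
L = 0.2126×R + 0.7152×G + 0.0722×B
L = 0.2126×0.003347 + 0.7152×0.658375 + 0.0722×0.623960
L ≈ 0.516631


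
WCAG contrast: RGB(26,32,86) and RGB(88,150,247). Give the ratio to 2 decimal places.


Linearize each sRGB channel c=v/255: c/12.92 if c ≤ 0.04045 else ((c+0.055)/1.055)^2.4
L = 0.2126×R_lin + 0.7152×G_lin + 0.0722×B_lin
Color 1 (26,32,86):
  R=26: 26/255≈0.1020 > 0.04045 → ((0.1020+0.055)/1.055)^2.4 ≈ 0.01033
  G=32: 32/255≈0.1255 > 0.04045 → ((0.1255+0.055)/1.055)^2.4 ≈ 0.01444
  B=86: 86/255≈0.3373 > 0.04045 → ((0.3373+0.055)/1.055)^2.4 ≈ 0.09306
  L1 = 0.2126×0.01033 + 0.7152×0.01444 + 0.0722×0.09306 ≈ 0.01925
Color 2 (88,150,247):
  R=88: 88/255≈0.3451 > 0.04045 → ((0.3451+0.055)/1.055)^2.4 ≈ 0.09759
  G=150: 150/255≈0.5882 > 0.04045 → ((0.5882+0.055)/1.055)^2.4 ≈ 0.30499
  B=247: 247/255≈0.9686 > 0.04045 → ((0.9686+0.055)/1.055)^2.4 ≈ 0.93011
  L2 = 0.2126×0.09759 + 0.7152×0.30499 + 0.0722×0.93011 ≈ 0.30603
Lighter = 0.30603, Darker = 0.01925
Ratio = (L_lighter + 0.05) / (L_darker + 0.05)
Ratio = (0.30603 + 0.05) / (0.01925 + 0.05) = 0.35603 / 0.06925 ≈ 5.1416
Ratio ≈ 5.14:1


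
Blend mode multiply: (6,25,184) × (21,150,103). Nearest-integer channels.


Multiply: C = A×B/255, rounded to nearest integer
R: 6×21/255 = 126/255 ≈ 0.494 → 0
G: 25×150/255 = 3750/255 ≈ 14.706 → 15
B: 184×103/255 = 18952/255 ≈ 74.322 → 74
= RGB(0, 15, 74)


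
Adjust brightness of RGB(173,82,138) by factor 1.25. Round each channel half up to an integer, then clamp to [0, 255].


Multiply each channel by 1.25, round half up, clamp to [0, 255]
R: 173×1.25 = 216.25 → round → 216
G: 82×1.25 = 102.5 → round → 103
B: 138×1.25 = 172.5 → round → 173
= RGB(216, 103, 173)


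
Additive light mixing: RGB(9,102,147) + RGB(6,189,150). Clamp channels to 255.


Additive: each channel = min(255, C₁+C₂)
R: 9+6 = 15 → 15
G: 102+189 = 291 → 255
B: 147+150 = 297 → 255
= RGB(15, 255, 255)


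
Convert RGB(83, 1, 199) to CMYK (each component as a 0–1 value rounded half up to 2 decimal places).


R'=83/255≈0.3255, G'=1/255≈0.0039, B'=199/255≈0.7804
K = 1 - max(R',G',B') = 1 - 199/255 = 56/255 = 0.21960… → 0.22
(1-R'-K)/(1-K) simplifies to (max-R)/max with max = 199:
C = (199-83)/199 = 116/199 = 0.58291… → 0.58
M = (199-1)/199 = 198/199 = 0.99497… → 0.99
Y = (199-199)/199 = 0/199 = 0 → 0.00
= CMYK(0.58, 0.99, 0.00, 0.22)


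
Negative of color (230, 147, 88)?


Invert: (255-R, 255-G, 255-B)
R: 255-230 = 25
G: 255-147 = 108
B: 255-88 = 167
= RGB(25, 108, 167)


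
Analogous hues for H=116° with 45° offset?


Base hue: 116°
Left analog: (116 - 45) mod 360 = 71°
Right analog: (116 + 45) mod 360 = 161°
Analogous hues = 71° and 161°


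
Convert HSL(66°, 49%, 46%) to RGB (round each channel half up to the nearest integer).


H=66°, S=0.49, L=0.46
C = (1-|2L-1|)×S = (1-|-0.08|)×0.49 = 0.4508
H' = H/60 = 66/60 ≈ 1.1000; X = C×(1-|H' mod 2 - 1|) = 0.40572
m = L - C/2 = 0.46 - 0.2254 = 0.2346
Sector ⌊H'⌋ = 1 → (R',G',B') = (0.40572, 0.4508, 0.0)
RGB = ((R'+m)×255, (G'+m)×255, (B'+m)×255) = (163.2816, 174.777, 59.823)
Round half up → RGB(163, 175, 60)


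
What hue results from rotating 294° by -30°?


New hue = (H + rotation) mod 360
New hue = (294 -30) mod 360
= 264 mod 360
= 264°


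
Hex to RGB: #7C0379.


7C → 124 (R)
03 → 3 (G)
79 → 121 (B)
= RGB(124, 3, 121)


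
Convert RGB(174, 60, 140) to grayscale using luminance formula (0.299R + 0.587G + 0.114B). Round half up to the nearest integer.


Gray = 0.299×R + 0.587×G + 0.114×B
Gray = 0.299×174 + 0.587×60 + 0.114×140
Gray = 52.026 + 35.220 + 15.960
Gray = 103.206 → round half up → 103
Gray = 103


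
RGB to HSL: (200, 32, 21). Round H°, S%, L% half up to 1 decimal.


Normalize: R'=200/255≈0.7843, G'=32/255≈0.1255, B'=21/255≈0.0824
Max=200/255, Min=21/255, Δ=Max-Min=179/255
L = (Max+Min)/2 = (200+21)/510 = 221/510 = 0.43333… → L = 43.3%
L ≤ 0.5 → S = Δ/(Max+Min) = 179/(200+21) = 179/221 = 0.80995… → S = 81.0%
(the 1/255 factors cancel in S and H, so raw channel differences can be used)
Max is R' → H = 60 × (((G-B)/Δ) mod 6) = 60 × (((32-21)/179) mod 6)
  11/179 = 0.0614…
  H = 60 × 0.0614… = 3.687…° → H = 3.7°
= HSL(3.7°, 81.0%, 43.3%)


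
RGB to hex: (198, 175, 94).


R = 198 → C6 (hex)
G = 175 → AF (hex)
B = 94 → 5E (hex)
Hex = #C6AF5E


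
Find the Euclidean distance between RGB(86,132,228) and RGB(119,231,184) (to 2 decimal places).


d = √[(R₁-R₂)² + (G₁-G₂)² + (B₁-B₂)²]
d = √[(86-119)² + (132-231)² + (228-184)²]
d = √[1089 + 9801 + 1936]
d = √12826
d ≈ 113.25


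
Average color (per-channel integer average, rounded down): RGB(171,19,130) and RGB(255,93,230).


Midpoint: each channel = ⌊(C₁+C₂)/2⌋
R: ⌊(171+255)/2⌋ = 213
G: ⌊(19+93)/2⌋ = 56
B: ⌊(130+230)/2⌋ = 180
= RGB(213, 56, 180)


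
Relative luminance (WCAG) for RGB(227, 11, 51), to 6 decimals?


Linearize each channel (sRGB transfer function): c = v/255; c_lin = c/12.92 if c ≤ 0.04045, else ((c+0.055)/1.055)^2.4
  R: 227/255 ≈ 0.890196 > 0.04045 → ((0.890196+0.055)/1.055)^2.4 ≈ 0.768151
  G: 11/255 ≈ 0.043137 > 0.04045 → ((0.043137+0.055)/1.055)^2.4 ≈ 0.003347
  B: 51/255 ≈ 0.200000 > 0.04045 → ((0.200000+0.055)/1.055)^2.4 ≈ 0.033105
R_lin = 0.768151, G_lin = 0.003347, B_lin = 0.033105
L = 0.2126×R + 0.7152×G + 0.0722×B
L = 0.2126×0.768151 + 0.7152×0.003347 + 0.0722×0.033105
L ≈ 0.168093


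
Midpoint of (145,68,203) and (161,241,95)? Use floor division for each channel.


Midpoint: each channel = ⌊(C₁+C₂)/2⌋
R: ⌊(145+161)/2⌋ = 153
G: ⌊(68+241)/2⌋ = 154
B: ⌊(203+95)/2⌋ = 149
= RGB(153, 154, 149)


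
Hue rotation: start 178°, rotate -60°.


New hue = (H + rotation) mod 360
New hue = (178 -60) mod 360
= 118 mod 360
= 118°


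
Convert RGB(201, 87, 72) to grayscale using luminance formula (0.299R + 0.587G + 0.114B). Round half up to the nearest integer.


Gray = 0.299×R + 0.587×G + 0.114×B
Gray = 0.299×201 + 0.587×87 + 0.114×72
Gray = 60.099 + 51.069 + 8.208
Gray = 119.376 → round half up → 119
Gray = 119


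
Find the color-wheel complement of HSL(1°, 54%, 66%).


Complement = opposite side of color wheel = hue + 180°
H' = (1 + 180) mod 360 = 181°
S and L unchanged.
= HSL(181°, 54%, 66%)


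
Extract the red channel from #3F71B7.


Color: #3F71B7
R = 3F = 63
G = 71 = 113
B = B7 = 183
Red = 63


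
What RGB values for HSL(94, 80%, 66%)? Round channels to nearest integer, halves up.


H=94°, S=0.80, L=0.66
C = (1-|2L-1|)×S = (1-|0.32|)×0.80 = 0.544
H' = H/60 = 94/60 ≈ 1.5667; X = C×(1-|H' mod 2 - 1|) ≈ 0.2357
m = L - C/2 = 0.66 - 0.272 = 0.388
Sector ⌊H'⌋ = 1 → (R',G',B') = (≈0.2357, 0.544, 0.0)
RGB = ((R'+m)×255, (G'+m)×255, (B'+m)×255) = (159.052, 237.66, 98.94)
Round half up → RGB(159, 238, 99)


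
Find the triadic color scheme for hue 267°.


Triadic: equally spaced at 120° intervals
H1 = 267°
H2 = (267 + 120) mod 360 = 27°
H3 = (267 + 240) mod 360 = 147°
Triadic = 267°, 27°, 147°


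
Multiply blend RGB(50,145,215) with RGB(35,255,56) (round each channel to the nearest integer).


Multiply: C = A×B/255, rounded to nearest integer
R: 50×35/255 = 1750/255 ≈ 6.863 → 7
G: 145×255/255 = 36975/255 ≈ 145.000 → 145
B: 215×56/255 = 12040/255 ≈ 47.216 → 47
= RGB(7, 145, 47)


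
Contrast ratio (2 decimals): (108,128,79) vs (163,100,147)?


Linearize each sRGB channel c=v/255: c/12.92 if c ≤ 0.04045 else ((c+0.055)/1.055)^2.4
L = 0.2126×R_lin + 0.7152×G_lin + 0.0722×B_lin
Color 1 (108,128,79):
  R=108: 108/255≈0.4235 > 0.04045 → ((0.4235+0.055)/1.055)^2.4 ≈ 0.14996
  G=128: 128/255≈0.5020 > 0.04045 → ((0.5020+0.055)/1.055)^2.4 ≈ 0.21586
  B=79: 79/255≈0.3098 > 0.04045 → ((0.3098+0.055)/1.055)^2.4 ≈ 0.07819
  L1 = 0.2126×0.14996 + 0.7152×0.21586 + 0.0722×0.07819 ≈ 0.19191
Color 2 (163,100,147):
  R=163: 163/255≈0.6392 > 0.04045 → ((0.6392+0.055)/1.055)^2.4 ≈ 0.36625
  G=100: 100/255≈0.3922 > 0.04045 → ((0.3922+0.055)/1.055)^2.4 ≈ 0.12744
  B=147: 147/255≈0.5765 > 0.04045 → ((0.5765+0.055)/1.055)^2.4 ≈ 0.29177
  L2 = 0.2126×0.36625 + 0.7152×0.12744 + 0.0722×0.29177 ≈ 0.19007
Lighter = 0.19191, Darker = 0.19007
Ratio = (L_lighter + 0.05) / (L_darker + 0.05)
Ratio = (0.19191 + 0.05) / (0.19007 + 0.05) = 0.24191 / 0.24007 ≈ 1.0076
Ratio ≈ 1.01:1


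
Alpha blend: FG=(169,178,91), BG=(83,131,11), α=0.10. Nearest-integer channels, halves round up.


C = α×F + (1-α)×B, with 1-α = 0.90
R: 0.10×169 + 0.90×83 = 16.90 + 74.70 = 91.60 → 92
G: 0.10×178 + 0.90×131 = 17.80 + 117.90 = 135.70 → 136
B: 0.10×91 + 0.90×11 = 9.10 + 9.90 = 19.00 → 19
= RGB(92, 136, 19)


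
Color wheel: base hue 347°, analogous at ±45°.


Base hue: 347°
Left analog: (347 - 45) mod 360 = 302°
Right analog: (347 + 45) mod 360 = 32°
Analogous hues = 302° and 32°


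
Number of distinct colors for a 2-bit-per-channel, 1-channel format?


Total bits = 2 bits/channel × 1 channels = 2 bits
Distinct colors = 2^2
= 4 colors


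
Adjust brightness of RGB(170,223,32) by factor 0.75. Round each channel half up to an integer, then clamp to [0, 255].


Multiply each channel by 0.75, round half up, clamp to [0, 255]
R: 170×0.75 = 127.5 → round → 128
G: 223×0.75 = 167.25 → round → 167
B: 32×0.75 = 24
= RGB(128, 167, 24)


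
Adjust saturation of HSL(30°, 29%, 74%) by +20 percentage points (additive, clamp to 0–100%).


Original S = 29%
Adjustment = +20 percentage points
New S = 29 + (20) = 49
Clamp to [0, 100] → 49
= HSL(30°, 49%, 74%)


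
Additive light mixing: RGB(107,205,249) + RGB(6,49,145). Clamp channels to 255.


Additive: each channel = min(255, C₁+C₂)
R: 107+6 = 113 → 113
G: 205+49 = 254 → 254
B: 249+145 = 394 → 255
= RGB(113, 254, 255)


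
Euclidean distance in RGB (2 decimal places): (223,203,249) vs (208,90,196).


d = √[(R₁-R₂)² + (G₁-G₂)² + (B₁-B₂)²]
d = √[(223-208)² + (203-90)² + (249-196)²]
d = √[225 + 12769 + 2809]
d = √15803
d ≈ 125.71


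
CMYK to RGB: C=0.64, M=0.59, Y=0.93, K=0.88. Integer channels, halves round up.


R = 255 × (1-C) × (1-K) = 255 × 0.36 × 0.12 = 11.016 → 11
G = 255 × (1-M) × (1-K) = 255 × 0.41 × 0.12 = 12.546 → 13
B = 255 × (1-Y) × (1-K) = 255 × 0.07 × 0.12 = 2.142 → 2
= RGB(11, 13, 2)


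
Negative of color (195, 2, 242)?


Invert: (255-R, 255-G, 255-B)
R: 255-195 = 60
G: 255-2 = 253
B: 255-242 = 13
= RGB(60, 253, 13)


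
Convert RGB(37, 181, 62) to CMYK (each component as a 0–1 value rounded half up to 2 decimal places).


R'=37/255≈0.1451, G'=181/255≈0.7098, B'=62/255≈0.2431
K = 1 - max(R',G',B') = 1 - 181/255 = 74/255 = 0.29019… → 0.29
(1-R'-K)/(1-K) simplifies to (max-R)/max with max = 181:
C = (181-37)/181 = 144/181 = 0.79558… → 0.80
M = (181-181)/181 = 0/181 = 0 → 0.00
Y = (181-62)/181 = 119/181 = 0.65745… → 0.66
= CMYK(0.80, 0.00, 0.66, 0.29)


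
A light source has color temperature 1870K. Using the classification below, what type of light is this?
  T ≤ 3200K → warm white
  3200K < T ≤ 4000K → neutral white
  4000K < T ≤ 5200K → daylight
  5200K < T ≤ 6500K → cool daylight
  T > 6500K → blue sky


Temperature: 1870K
1870K ≤ 3200K → warm white
Classification: warm white


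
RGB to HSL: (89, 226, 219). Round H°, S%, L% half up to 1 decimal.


Normalize: R'=89/255≈0.3490, G'=226/255≈0.8863, B'=219/255≈0.8588
Max=226/255, Min=89/255, Δ=Max-Min=137/255
L = (Max+Min)/2 = (226+89)/510 = 315/510 = 0.61764… → L = 61.8%
L > 0.5 → S = Δ/(2-Max-Min) = 137/(510-226-89) = 137/195 = 0.70256… → S = 70.3%
(the 1/255 factors cancel in S and H, so raw channel differences can be used)
Max is G' → H = 60 × ((B-R)/Δ + 2) = 60 × ((219-89)/137 + 2)
  130/137 + 2 = 0.9489… + 2 = 2.9489…
  H = 60 × 2.9489… = 176.934…° → H = 176.9°
= HSL(176.9°, 70.3%, 61.8%)
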